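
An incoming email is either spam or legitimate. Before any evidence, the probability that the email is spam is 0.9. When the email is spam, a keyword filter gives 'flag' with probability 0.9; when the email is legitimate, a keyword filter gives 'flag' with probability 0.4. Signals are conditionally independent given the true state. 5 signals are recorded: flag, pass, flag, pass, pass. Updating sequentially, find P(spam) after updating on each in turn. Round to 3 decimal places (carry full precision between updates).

After 'flag': P(spam) = 0.9·0.9000 / (0.9·0.9000 + 0.4·0.1000) ≈ 0.9529
After 'pass': P(spam) = 0.1·0.9529 / (0.1·0.9529 + 0.6·0.0471) ≈ 0.7714
After 'flag': P(spam) = 0.9·0.7714 / (0.9·0.7714 + 0.4·0.2286) ≈ 0.8836
After 'pass': P(spam) = 0.1·0.8836 / (0.1·0.8836 + 0.6·0.1164) ≈ 0.5586
After 'pass': P(spam) = 0.1·0.5586 / (0.1·0.5586 + 0.6·0.4414) ≈ 0.1742

0.174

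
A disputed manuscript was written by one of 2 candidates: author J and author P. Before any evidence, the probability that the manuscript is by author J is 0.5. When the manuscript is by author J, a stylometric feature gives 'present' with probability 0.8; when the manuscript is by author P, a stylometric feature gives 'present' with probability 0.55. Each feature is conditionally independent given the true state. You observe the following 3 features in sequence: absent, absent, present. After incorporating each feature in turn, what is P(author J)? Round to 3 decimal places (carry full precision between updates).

After 'absent': P(author J) = 0.2·0.5000 / (0.2·0.5000 + 0.45·0.5000) ≈ 0.3077
After 'absent': P(author J) = 0.2·0.3077 / (0.2·0.3077 + 0.45·0.6923) ≈ 0.1649
After 'present': P(author J) = 0.8·0.1649 / (0.8·0.1649 + 0.55·0.8351) ≈ 0.2232

0.223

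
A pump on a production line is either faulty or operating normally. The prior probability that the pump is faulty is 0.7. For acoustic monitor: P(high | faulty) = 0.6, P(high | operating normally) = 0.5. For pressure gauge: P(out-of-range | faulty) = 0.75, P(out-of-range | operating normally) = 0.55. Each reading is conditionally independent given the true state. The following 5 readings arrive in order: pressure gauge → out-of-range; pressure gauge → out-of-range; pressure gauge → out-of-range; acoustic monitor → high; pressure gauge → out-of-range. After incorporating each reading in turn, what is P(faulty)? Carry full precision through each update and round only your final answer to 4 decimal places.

After pressure gauge='out-of-range': P(faulty) = 0.75·0.7000 / (0.75·0.7000 + 0.55·0.3000) ≈ 0.7609
After pressure gauge='out-of-range': P(faulty) = 0.75·0.7609 / (0.75·0.7609 + 0.55·0.2391) ≈ 0.8127
After pressure gauge='out-of-range': P(faulty) = 0.75·0.8127 / (0.75·0.8127 + 0.55·0.1873) ≈ 0.8554
After acoustic monitor='high': P(faulty) = 0.6·0.8554 / (0.6·0.8554 + 0.5·0.1446) ≈ 0.8765
After pressure gauge='out-of-range': P(faulty) = 0.75·0.8765 / (0.75·0.8765 + 0.55·0.1235) ≈ 0.9064

0.9064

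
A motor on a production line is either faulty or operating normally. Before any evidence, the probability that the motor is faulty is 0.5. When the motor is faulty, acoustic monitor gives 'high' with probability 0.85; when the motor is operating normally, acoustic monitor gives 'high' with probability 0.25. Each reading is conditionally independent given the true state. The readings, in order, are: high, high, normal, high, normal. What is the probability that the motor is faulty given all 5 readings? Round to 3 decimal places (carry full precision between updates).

After 'high': P(faulty) = 0.85·0.5000 / (0.85·0.5000 + 0.25·0.5000) ≈ 0.7727
After 'high': P(faulty) = 0.85·0.7727 / (0.85·0.7727 + 0.25·0.2273) ≈ 0.9204
After 'normal': P(faulty) = 0.15·0.9204 / (0.15·0.9204 + 0.75·0.0796) ≈ 0.6981
After 'high': P(faulty) = 0.85·0.6981 / (0.85·0.6981 + 0.25·0.3019) ≈ 0.8871
After 'normal': P(faulty) = 0.15·0.8871 / (0.15·0.8871 + 0.75·0.1129) ≈ 0.6112

0.611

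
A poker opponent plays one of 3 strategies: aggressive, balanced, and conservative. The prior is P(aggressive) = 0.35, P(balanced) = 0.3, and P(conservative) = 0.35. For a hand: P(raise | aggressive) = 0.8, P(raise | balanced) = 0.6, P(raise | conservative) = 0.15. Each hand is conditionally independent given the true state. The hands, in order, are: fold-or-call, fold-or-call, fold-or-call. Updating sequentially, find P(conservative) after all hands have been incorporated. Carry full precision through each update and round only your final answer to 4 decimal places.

0.9072

After 'fold-or-call': normaliser = 0.2·0.3500 + 0.4·0.3000 + 0.85·0.3500; P(aggressive) ≈ 0.1436, P(balanced) ≈ 0.2462, P(conservative) ≈ 0.6103
After 'fold-or-call': normaliser = 0.2·0.1436 + 0.4·0.2462 + 0.85·0.6103; P(aggressive) ≈ 0.0445, P(balanced) ≈ 0.1524, P(conservative) ≈ 0.8031
After 'fold-or-call': normaliser = 0.2·0.0445 + 0.4·0.1524 + 0.85·0.8031; P(aggressive) ≈ 0.0118, P(balanced) ≈ 0.0810, P(conservative) ≈ 0.9072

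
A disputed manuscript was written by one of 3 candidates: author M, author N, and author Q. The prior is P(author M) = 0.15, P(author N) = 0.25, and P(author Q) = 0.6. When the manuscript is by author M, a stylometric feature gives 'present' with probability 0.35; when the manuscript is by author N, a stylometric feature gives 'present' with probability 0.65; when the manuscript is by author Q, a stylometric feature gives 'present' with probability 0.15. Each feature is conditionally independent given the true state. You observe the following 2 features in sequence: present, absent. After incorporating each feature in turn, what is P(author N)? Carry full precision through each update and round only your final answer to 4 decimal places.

Apply Bayes' rule sequentially, carrying P(author N) forward.
After 'present': normaliser = 0.35·0.1500 + 0.65·0.2500 + 0.15·0.6000; P(author M) ≈ 0.1721, P(author N) ≈ 0.5328, P(author Q) ≈ 0.2951
After 'absent': normaliser = 0.65·0.1721 + 0.35·0.5328 + 0.85·0.2951; P(author M) ≈ 0.2037, P(author N) ≈ 0.3396, P(author Q) ≈ 0.4567

0.3396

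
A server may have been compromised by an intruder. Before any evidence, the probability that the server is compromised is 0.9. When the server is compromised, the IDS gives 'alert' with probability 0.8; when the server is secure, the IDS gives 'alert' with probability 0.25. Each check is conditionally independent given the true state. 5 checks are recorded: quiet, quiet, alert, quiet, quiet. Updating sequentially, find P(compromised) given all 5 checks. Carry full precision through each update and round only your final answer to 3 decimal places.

After 'quiet': P(compromised) = 0.2·0.9000 / (0.2·0.9000 + 0.75·0.1000) ≈ 0.7059
After 'quiet': P(compromised) = 0.2·0.7059 / (0.2·0.7059 + 0.75·0.2941) ≈ 0.3902
After 'alert': P(compromised) = 0.8·0.3902 / (0.8·0.3902 + 0.25·0.6098) ≈ 0.6719
After 'quiet': P(compromised) = 0.2·0.6719 / (0.2·0.6719 + 0.75·0.3281) ≈ 0.3532
After 'quiet': P(compromised) = 0.2·0.3532 / (0.2·0.3532 + 0.75·0.6468) ≈ 0.1271

0.127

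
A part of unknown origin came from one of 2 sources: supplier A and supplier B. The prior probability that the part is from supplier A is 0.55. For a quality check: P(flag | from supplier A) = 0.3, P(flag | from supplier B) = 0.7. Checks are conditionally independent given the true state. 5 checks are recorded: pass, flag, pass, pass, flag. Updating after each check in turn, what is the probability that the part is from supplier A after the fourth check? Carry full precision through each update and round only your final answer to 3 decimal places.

0.869

Each posterior becomes the prior for the next update.
After 'pass': P(supplier A) = 0.7·0.5500 / (0.7·0.5500 + 0.3·0.4500) ≈ 0.7404
After 'flag': P(supplier A) = 0.3·0.7404 / (0.3·0.7404 + 0.7·0.2596) ≈ 0.5500
After 'pass': P(supplier A) = 0.7·0.5500 / (0.7·0.5500 + 0.3·0.4500) ≈ 0.7404
After 'pass': P(supplier A) = 0.7·0.7404 / (0.7·0.7404 + 0.3·0.2596) ≈ 0.8694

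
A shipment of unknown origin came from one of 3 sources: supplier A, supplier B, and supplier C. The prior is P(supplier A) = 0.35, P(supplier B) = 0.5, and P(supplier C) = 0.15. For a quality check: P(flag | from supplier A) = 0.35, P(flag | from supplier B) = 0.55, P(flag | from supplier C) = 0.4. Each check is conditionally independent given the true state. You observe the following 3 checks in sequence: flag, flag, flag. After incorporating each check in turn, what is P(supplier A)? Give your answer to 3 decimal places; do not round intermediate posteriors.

0.139

After 'flag': normaliser = 0.35·0.3500 + 0.55·0.5000 + 0.4·0.1500; P(supplier A) ≈ 0.2678, P(supplier B) ≈ 0.6011, P(supplier C) ≈ 0.1311
After 'flag': normaliser = 0.35·0.2678 + 0.55·0.6011 + 0.4·0.1311; P(supplier A) ≈ 0.1966, P(supplier B) ≈ 0.6934, P(supplier C) ≈ 0.1100
After 'flag': normaliser = 0.35·0.1966 + 0.55·0.6934 + 0.4·0.1100; P(supplier A) ≈ 0.1392, P(supplier B) ≈ 0.7717, P(supplier C) ≈ 0.0891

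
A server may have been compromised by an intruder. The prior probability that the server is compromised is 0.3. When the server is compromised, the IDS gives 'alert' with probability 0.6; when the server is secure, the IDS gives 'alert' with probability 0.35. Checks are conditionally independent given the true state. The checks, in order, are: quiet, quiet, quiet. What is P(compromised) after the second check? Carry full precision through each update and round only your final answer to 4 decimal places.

After 'quiet': P(compromised) = 0.4·0.3000 / (0.4·0.3000 + 0.65·0.7000) ≈ 0.2087
After 'quiet': P(compromised) = 0.4·0.2087 / (0.4·0.2087 + 0.65·0.7913) ≈ 0.1396

0.1396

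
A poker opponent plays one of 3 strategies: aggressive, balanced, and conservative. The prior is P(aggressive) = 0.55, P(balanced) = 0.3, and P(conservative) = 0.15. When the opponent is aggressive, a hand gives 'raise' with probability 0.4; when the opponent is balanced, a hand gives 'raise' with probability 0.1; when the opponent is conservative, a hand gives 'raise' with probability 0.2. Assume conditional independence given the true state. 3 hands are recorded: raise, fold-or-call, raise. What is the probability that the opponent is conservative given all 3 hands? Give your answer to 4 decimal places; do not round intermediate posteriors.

0.0796

After 'raise': normaliser = 0.4·0.5500 + 0.1·0.3000 + 0.2·0.1500; P(aggressive) ≈ 0.7857, P(balanced) ≈ 0.1071, P(conservative) ≈ 0.1071
After 'fold-or-call': normaliser = 0.6·0.7857 + 0.9·0.1071 + 0.8·0.1071; P(aggressive) ≈ 0.7213, P(balanced) ≈ 0.1475, P(conservative) ≈ 0.1311
After 'raise': normaliser = 0.4·0.7213 + 0.1·0.1475 + 0.2·0.1311; P(aggressive) ≈ 0.8756, P(balanced) ≈ 0.0448, P(conservative) ≈ 0.0796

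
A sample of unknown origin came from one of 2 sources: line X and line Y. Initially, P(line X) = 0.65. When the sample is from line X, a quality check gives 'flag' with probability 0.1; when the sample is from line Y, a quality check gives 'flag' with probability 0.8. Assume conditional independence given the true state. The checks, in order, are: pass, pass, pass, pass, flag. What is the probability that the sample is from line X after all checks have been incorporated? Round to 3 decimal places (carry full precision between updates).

After 'pass': P(line X) = 0.9·0.6500 / (0.9·0.6500 + 0.2·0.3500) ≈ 0.8931
After 'pass': P(line X) = 0.9·0.8931 / (0.9·0.8931 + 0.2·0.1069) ≈ 0.9741
After 'pass': P(line X) = 0.9·0.9741 / (0.9·0.9741 + 0.2·0.0259) ≈ 0.9941
After 'pass': P(line X) = 0.9·0.9941 / (0.9·0.9941 + 0.2·0.0059) ≈ 0.9987
After 'flag': P(line X) = 0.1·0.9987 / (0.1·0.9987 + 0.8·0.0013) ≈ 0.9896

0.990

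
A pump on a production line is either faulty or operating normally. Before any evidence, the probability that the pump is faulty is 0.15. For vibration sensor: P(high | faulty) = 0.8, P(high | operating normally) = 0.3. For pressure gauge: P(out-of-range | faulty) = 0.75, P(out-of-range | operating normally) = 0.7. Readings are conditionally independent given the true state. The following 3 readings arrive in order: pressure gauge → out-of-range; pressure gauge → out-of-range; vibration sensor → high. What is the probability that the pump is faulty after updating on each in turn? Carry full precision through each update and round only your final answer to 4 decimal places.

0.3507

After pressure gauge='out-of-range': P(faulty) = 0.75·0.1500 / (0.75·0.1500 + 0.7·0.8500) ≈ 0.1590
After pressure gauge='out-of-range': P(faulty) = 0.75·0.1590 / (0.75·0.1590 + 0.7·0.8410) ≈ 0.1685
After vibration sensor='high': P(faulty) = 0.8·0.1685 / (0.8·0.1685 + 0.3·0.8315) ≈ 0.3507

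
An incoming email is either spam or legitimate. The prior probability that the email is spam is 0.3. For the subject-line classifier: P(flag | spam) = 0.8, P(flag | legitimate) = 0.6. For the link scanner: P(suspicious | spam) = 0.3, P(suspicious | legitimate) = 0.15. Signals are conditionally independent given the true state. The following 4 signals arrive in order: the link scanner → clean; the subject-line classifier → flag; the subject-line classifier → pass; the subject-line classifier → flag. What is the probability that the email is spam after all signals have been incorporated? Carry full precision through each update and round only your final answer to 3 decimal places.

0.239

After the link scanner='clean': P(spam) = 0.7·0.3000 / (0.7·0.3000 + 0.85·0.7000) ≈ 0.2609
After the subject-line classifier='flag': P(spam) = 0.8·0.2609 / (0.8·0.2609 + 0.6·0.7391) ≈ 0.3200
After the subject-line classifier='pass': P(spam) = 0.2·0.3200 / (0.2·0.3200 + 0.4·0.6800) ≈ 0.1905
After the subject-line classifier='flag': P(spam) = 0.8·0.1905 / (0.8·0.1905 + 0.6·0.8095) ≈ 0.2388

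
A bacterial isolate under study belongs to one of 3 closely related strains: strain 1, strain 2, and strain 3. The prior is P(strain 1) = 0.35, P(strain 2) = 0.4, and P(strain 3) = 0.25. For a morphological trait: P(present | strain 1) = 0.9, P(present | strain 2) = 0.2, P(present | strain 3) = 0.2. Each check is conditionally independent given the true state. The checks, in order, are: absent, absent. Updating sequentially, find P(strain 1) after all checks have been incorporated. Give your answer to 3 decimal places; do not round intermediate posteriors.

After 'absent': normaliser = 0.1·0.3500 + 0.8·0.4000 + 0.8·0.2500; P(strain 1) ≈ 0.0631, P(strain 2) ≈ 0.5766, P(strain 3) ≈ 0.3604
After 'absent': normaliser = 0.1·0.0631 + 0.8·0.5766 + 0.8·0.3604; P(strain 1) ≈ 0.0083, P(strain 2) ≈ 0.6103, P(strain 3) ≈ 0.3814

0.008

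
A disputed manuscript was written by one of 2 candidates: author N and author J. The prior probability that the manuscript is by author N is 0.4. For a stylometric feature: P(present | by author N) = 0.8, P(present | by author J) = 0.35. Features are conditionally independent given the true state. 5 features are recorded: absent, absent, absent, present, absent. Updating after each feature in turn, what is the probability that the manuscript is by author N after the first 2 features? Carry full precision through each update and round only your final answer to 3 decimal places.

After 'absent': P(author N) = 0.2·0.4000 / (0.2·0.4000 + 0.65·0.6000) ≈ 0.1702
After 'absent': P(author N) = 0.2·0.1702 / (0.2·0.1702 + 0.65·0.8298) ≈ 0.0594

0.059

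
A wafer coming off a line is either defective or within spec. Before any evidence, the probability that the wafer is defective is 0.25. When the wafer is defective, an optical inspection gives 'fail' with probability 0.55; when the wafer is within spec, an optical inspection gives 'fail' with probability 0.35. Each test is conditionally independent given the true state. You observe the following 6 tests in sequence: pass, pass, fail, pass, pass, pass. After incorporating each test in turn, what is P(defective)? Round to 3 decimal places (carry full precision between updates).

After 'pass': P(defective) = 0.45·0.2500 / (0.45·0.2500 + 0.65·0.7500) ≈ 0.1875
After 'pass': P(defective) = 0.45·0.1875 / (0.45·0.1875 + 0.65·0.8125) ≈ 0.1378
After 'fail': P(defective) = 0.55·0.1378 / (0.55·0.1378 + 0.35·0.8622) ≈ 0.2007
After 'pass': P(defective) = 0.45·0.2007 / (0.45·0.2007 + 0.65·0.7993) ≈ 0.1481
After 'pass': P(defective) = 0.45·0.1481 / (0.45·0.1481 + 0.65·0.8519) ≈ 0.1074
After 'pass': P(defective) = 0.45·0.1074 / (0.45·0.1074 + 0.65·0.8926) ≈ 0.0769

0.077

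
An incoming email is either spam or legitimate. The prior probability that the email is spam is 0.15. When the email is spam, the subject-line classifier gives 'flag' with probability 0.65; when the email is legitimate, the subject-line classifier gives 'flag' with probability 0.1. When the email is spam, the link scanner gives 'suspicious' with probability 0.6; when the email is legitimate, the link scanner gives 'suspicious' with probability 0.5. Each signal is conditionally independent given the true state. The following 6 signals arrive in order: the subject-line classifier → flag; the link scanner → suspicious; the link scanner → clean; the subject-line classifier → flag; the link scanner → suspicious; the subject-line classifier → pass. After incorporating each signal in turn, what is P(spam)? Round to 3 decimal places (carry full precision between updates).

0.770

After the subject-line classifier='flag': P(spam) = 0.65·0.1500 / (0.65·0.1500 + 0.1·0.8500) ≈ 0.5342
After the link scanner='suspicious': P(spam) = 0.6·0.5342 / (0.6·0.5342 + 0.5·0.4658) ≈ 0.5792
After the link scanner='clean': P(spam) = 0.4·0.5792 / (0.4·0.5792 + 0.5·0.4208) ≈ 0.5241
After the subject-line classifier='flag': P(spam) = 0.65·0.5241 / (0.65·0.5241 + 0.1·0.4759) ≈ 0.8774
After the link scanner='suspicious': P(spam) = 0.6·0.8774 / (0.6·0.8774 + 0.5·0.1226) ≈ 0.8957
After the subject-line classifier='pass': P(spam) = 0.35·0.8957 / (0.35·0.8957 + 0.9·0.1043) ≈ 0.7696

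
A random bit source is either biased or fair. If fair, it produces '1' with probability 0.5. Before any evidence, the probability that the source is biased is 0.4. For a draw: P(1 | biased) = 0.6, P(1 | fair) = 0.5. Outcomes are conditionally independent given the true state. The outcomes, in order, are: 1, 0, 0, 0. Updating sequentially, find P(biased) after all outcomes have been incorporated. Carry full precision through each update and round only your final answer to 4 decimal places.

0.2906

Each posterior becomes the prior for the next update.
After '1': P(biased) = 0.6·0.4000 / (0.6·0.4000 + 0.5·0.6000) ≈ 0.4444
After '0': P(biased) = 0.4·0.4444 / (0.4·0.4444 + 0.5·0.5556) ≈ 0.3902
After '0': P(biased) = 0.4·0.3902 / (0.4·0.3902 + 0.5·0.6098) ≈ 0.3386
After '0': P(biased) = 0.4·0.3386 / (0.4·0.3386 + 0.5·0.6614) ≈ 0.2906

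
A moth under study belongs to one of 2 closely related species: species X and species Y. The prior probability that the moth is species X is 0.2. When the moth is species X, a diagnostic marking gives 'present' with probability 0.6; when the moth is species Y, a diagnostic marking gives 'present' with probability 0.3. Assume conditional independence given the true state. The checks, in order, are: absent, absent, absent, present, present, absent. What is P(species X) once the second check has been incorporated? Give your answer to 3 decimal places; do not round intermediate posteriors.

0.075

Apply Bayes' rule sequentially, carrying P(species X) forward.
After 'absent': P(species X) = 0.4·0.2000 / (0.4·0.2000 + 0.7·0.8000) ≈ 0.1250
After 'absent': P(species X) = 0.4·0.1250 / (0.4·0.1250 + 0.7·0.8750) ≈ 0.0755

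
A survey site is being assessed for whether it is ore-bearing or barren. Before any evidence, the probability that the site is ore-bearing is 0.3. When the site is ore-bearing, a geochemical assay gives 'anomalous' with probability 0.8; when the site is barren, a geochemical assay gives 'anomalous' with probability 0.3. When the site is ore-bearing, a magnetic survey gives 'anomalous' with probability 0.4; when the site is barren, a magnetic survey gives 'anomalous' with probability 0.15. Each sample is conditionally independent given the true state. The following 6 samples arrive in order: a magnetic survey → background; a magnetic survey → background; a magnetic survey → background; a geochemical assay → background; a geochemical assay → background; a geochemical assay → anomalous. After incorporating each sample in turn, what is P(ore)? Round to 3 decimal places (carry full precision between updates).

After a magnetic survey='background': P(ore) = 0.6·0.3000 / (0.6·0.3000 + 0.85·0.7000) ≈ 0.2323
After a magnetic survey='background': P(ore) = 0.6·0.2323 / (0.6·0.2323 + 0.85·0.7677) ≈ 0.1760
After a magnetic survey='background': P(ore) = 0.6·0.1760 / (0.6·0.1760 + 0.85·0.8240) ≈ 0.1310
After a geochemical assay='background': P(ore) = 0.2·0.1310 / (0.2·0.1310 + 0.7·0.8690) ≈ 0.0413
After a geochemical assay='background': P(ore) = 0.2·0.0413 / (0.2·0.0413 + 0.7·0.9587) ≈ 0.0122
After a geochemical assay='anomalous': P(ore) = 0.8·0.0122 / (0.8·0.0122 + 0.3·0.9878) ≈ 0.0318

0.032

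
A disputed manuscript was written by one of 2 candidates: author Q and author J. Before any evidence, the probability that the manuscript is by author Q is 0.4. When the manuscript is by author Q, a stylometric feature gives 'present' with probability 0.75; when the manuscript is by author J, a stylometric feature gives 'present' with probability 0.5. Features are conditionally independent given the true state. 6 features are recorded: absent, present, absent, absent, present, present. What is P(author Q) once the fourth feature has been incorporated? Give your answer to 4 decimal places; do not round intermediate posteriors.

0.1111

After 'absent': P(author Q) = 0.25·0.4000 / (0.25·0.4000 + 0.5·0.6000) ≈ 0.2500
After 'present': P(author Q) = 0.75·0.2500 / (0.75·0.2500 + 0.5·0.7500) ≈ 0.3333
After 'absent': P(author Q) = 0.25·0.3333 / (0.25·0.3333 + 0.5·0.6667) ≈ 0.2000
After 'absent': P(author Q) = 0.25·0.2000 / (0.25·0.2000 + 0.5·0.8000) ≈ 0.1111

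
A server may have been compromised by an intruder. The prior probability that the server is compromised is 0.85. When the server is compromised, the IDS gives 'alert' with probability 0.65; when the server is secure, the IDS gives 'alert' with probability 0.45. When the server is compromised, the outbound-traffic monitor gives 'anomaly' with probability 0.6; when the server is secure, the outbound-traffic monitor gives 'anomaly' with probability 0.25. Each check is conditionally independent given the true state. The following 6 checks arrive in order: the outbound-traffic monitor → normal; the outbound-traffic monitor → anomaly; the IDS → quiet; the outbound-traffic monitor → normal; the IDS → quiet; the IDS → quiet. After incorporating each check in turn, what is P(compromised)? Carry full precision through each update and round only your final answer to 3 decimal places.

0.499

After the outbound-traffic monitor='normal': P(compromised) = 0.4·0.8500 / (0.4·0.8500 + 0.75·0.1500) ≈ 0.7514
After the outbound-traffic monitor='anomaly': P(compromised) = 0.6·0.7514 / (0.6·0.7514 + 0.25·0.2486) ≈ 0.8788
After the IDS='quiet': P(compromised) = 0.35·0.8788 / (0.35·0.8788 + 0.55·0.1212) ≈ 0.8219
After the outbound-traffic monitor='normal': P(compromised) = 0.4·0.8219 / (0.4·0.8219 + 0.75·0.1781) ≈ 0.7111
After the IDS='quiet': P(compromised) = 0.35·0.7111 / (0.35·0.7111 + 0.55·0.2889) ≈ 0.6104
After the IDS='quiet': P(compromised) = 0.35·0.6104 / (0.35·0.6104 + 0.55·0.3896) ≈ 0.4992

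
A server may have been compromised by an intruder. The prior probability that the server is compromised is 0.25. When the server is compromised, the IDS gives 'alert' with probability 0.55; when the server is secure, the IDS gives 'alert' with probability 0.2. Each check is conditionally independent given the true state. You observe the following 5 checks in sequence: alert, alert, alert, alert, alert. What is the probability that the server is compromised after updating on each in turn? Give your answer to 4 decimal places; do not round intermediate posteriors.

0.9813

After 'alert': P(compromised) = 0.55·0.2500 / (0.55·0.2500 + 0.2·0.7500) ≈ 0.4783
After 'alert': P(compromised) = 0.55·0.4783 / (0.55·0.4783 + 0.2·0.5217) ≈ 0.7160
After 'alert': P(compromised) = 0.55·0.7160 / (0.55·0.7160 + 0.2·0.2840) ≈ 0.8739
After 'alert': P(compromised) = 0.55·0.8739 / (0.55·0.8739 + 0.2·0.1261) ≈ 0.9502
After 'alert': P(compromised) = 0.55·0.9502 / (0.55·0.9502 + 0.2·0.0498) ≈ 0.9813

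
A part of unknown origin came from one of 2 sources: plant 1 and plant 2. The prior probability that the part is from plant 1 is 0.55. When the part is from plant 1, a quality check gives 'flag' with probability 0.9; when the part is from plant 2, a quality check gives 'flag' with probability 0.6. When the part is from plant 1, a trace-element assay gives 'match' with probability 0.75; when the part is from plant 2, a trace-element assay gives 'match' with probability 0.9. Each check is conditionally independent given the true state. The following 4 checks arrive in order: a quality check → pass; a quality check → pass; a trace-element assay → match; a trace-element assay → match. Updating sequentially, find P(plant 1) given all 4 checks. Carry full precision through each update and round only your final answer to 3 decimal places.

After a quality check='pass': P(plant 1) = 0.1·0.5500 / (0.1·0.5500 + 0.4·0.4500) ≈ 0.2340
After a quality check='pass': P(plant 1) = 0.1·0.2340 / (0.1·0.2340 + 0.4·0.7660) ≈ 0.0710
After a trace-element assay='match': P(plant 1) = 0.75·0.0710 / (0.75·0.0710 + 0.9·0.9290) ≈ 0.0598
After a trace-element assay='match': P(plant 1) = 0.75·0.0598 / (0.75·0.0598 + 0.9·0.9402) ≈ 0.0504

0.050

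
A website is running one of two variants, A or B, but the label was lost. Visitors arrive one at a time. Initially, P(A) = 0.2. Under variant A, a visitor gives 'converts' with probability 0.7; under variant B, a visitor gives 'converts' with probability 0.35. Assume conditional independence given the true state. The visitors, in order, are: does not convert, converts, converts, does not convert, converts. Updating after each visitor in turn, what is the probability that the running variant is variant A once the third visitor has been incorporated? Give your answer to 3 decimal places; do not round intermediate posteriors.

Apply Bayes' rule sequentially, carrying P(A) forward.
After 'does not convert': P(A) = 0.3·0.2000 / (0.3·0.2000 + 0.65·0.8000) ≈ 0.1034
After 'converts': P(A) = 0.7·0.1034 / (0.7·0.1034 + 0.35·0.8966) ≈ 0.1875
After 'converts': P(A) = 0.7·0.1875 / (0.7·0.1875 + 0.35·0.8125) ≈ 0.3158

0.316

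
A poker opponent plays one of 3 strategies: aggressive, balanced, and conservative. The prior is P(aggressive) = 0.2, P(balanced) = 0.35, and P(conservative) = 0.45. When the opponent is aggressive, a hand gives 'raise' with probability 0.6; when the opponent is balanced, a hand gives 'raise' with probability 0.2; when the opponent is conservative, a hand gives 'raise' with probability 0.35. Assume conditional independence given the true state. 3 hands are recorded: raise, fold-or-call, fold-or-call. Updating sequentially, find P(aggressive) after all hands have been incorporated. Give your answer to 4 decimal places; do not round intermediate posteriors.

0.1471

After 'raise': normaliser = 0.6·0.2000 + 0.2·0.3500 + 0.35·0.4500; P(aggressive) ≈ 0.3453, P(balanced) ≈ 0.2014, P(conservative) ≈ 0.4532
After 'fold-or-call': normaliser = 0.4·0.3453 + 0.8·0.2014 + 0.65·0.4532; P(aggressive) ≈ 0.2326, P(balanced) ≈ 0.2714, P(conservative) ≈ 0.4961
After 'fold-or-call': normaliser = 0.4·0.2326 + 0.8·0.2714 + 0.65·0.4961; P(aggressive) ≈ 0.1471, P(balanced) ≈ 0.3432, P(conservative) ≈ 0.5097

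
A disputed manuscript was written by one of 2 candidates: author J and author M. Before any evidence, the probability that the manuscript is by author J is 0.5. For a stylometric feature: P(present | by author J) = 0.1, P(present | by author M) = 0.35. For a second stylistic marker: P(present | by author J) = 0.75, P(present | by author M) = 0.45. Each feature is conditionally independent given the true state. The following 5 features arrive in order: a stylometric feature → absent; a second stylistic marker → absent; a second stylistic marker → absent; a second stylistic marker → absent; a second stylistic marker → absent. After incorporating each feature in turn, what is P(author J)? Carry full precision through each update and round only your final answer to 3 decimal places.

Apply Bayes' rule sequentially, carrying P(author J) forward.
After a stylometric feature='absent': P(author J) = 0.9·0.5000 / (0.9·0.5000 + 0.65·0.5000) ≈ 0.5806
After a second stylistic marker='absent': P(author J) = 0.25·0.5806 / (0.25·0.5806 + 0.55·0.4194) ≈ 0.3863
After a second stylistic marker='absent': P(author J) = 0.25·0.3863 / (0.25·0.3863 + 0.55·0.6137) ≈ 0.2224
After a second stylistic marker='absent': P(author J) = 0.25·0.2224 / (0.25·0.2224 + 0.55·0.7776) ≈ 0.1151
After a second stylistic marker='absent': P(author J) = 0.25·0.1151 / (0.25·0.1151 + 0.55·0.8849) ≈ 0.0558

0.056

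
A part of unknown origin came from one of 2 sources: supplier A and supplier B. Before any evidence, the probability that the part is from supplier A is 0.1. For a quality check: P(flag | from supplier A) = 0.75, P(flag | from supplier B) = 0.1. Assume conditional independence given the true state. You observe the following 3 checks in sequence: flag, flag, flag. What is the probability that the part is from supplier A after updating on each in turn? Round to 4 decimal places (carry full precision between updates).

After 'flag': P(supplier A) = 0.75·0.1000 / (0.75·0.1000 + 0.1·0.9000) ≈ 0.4545
After 'flag': P(supplier A) = 0.75·0.4545 / (0.75·0.4545 + 0.1·0.5455) ≈ 0.8621
After 'flag': P(supplier A) = 0.75·0.8621 / (0.75·0.8621 + 0.1·0.1379) ≈ 0.9791

0.9791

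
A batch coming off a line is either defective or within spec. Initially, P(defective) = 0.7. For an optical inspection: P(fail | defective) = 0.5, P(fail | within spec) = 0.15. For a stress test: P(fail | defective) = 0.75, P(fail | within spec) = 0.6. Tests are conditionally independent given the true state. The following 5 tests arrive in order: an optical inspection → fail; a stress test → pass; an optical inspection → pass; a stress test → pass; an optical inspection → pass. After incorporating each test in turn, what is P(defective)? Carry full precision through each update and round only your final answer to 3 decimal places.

0.512

Apply Bayes' rule sequentially, carrying P(defective) forward.
After an optical inspection='fail': P(defective) = 0.5·0.7000 / (0.5·0.7000 + 0.15·0.3000) ≈ 0.8861
After a stress test='pass': P(defective) = 0.25·0.8861 / (0.25·0.8861 + 0.4·0.1139) ≈ 0.8294
After an optical inspection='pass': P(defective) = 0.5·0.8294 / (0.5·0.8294 + 0.85·0.1706) ≈ 0.7409
After a stress test='pass': P(defective) = 0.25·0.7409 / (0.25·0.7409 + 0.4·0.2591) ≈ 0.6412
After an optical inspection='pass': P(defective) = 0.5·0.6412 / (0.5·0.6412 + 0.85·0.3588) ≈ 0.5125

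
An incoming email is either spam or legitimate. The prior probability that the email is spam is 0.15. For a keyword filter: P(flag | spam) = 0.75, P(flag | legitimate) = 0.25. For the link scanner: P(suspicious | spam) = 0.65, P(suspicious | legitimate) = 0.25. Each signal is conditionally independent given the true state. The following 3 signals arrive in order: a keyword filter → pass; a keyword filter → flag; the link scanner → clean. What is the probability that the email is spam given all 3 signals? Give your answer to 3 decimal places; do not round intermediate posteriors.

Each posterior becomes the prior for the next update.
After a keyword filter='pass': P(spam) = 0.25·0.1500 / (0.25·0.1500 + 0.75·0.8500) ≈ 0.0556
After a keyword filter='flag': P(spam) = 0.75·0.0556 / (0.75·0.0556 + 0.25·0.9444) ≈ 0.1500
After the link scanner='clean': P(spam) = 0.35·0.1500 / (0.35·0.1500 + 0.75·0.8500) ≈ 0.0761

0.076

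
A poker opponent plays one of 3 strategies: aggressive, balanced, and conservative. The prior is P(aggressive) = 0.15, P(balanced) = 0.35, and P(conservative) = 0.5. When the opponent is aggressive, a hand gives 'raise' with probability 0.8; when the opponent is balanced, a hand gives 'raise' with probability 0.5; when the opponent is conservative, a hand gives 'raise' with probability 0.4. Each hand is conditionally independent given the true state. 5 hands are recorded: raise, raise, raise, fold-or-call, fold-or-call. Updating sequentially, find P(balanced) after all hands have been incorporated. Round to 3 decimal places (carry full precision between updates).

After 'raise': normaliser = 0.8·0.1500 + 0.5·0.3500 + 0.4·0.5000; P(aggressive) ≈ 0.2424, P(balanced) ≈ 0.3535, P(conservative) ≈ 0.4040
After 'raise': normaliser = 0.8·0.2424 + 0.5·0.3535 + 0.4·0.4040; P(aggressive) ≈ 0.3643, P(balanced) ≈ 0.3321, P(conservative) ≈ 0.3036
After 'raise': normaliser = 0.8·0.3643 + 0.5·0.3321 + 0.4·0.3036; P(aggressive) ≈ 0.5034, P(balanced) ≈ 0.2868, P(conservative) ≈ 0.2098
After 'fold-or-call': normaliser = 0.2·0.5034 + 0.5·0.2868 + 0.6·0.2098; P(aggressive) ≈ 0.2722, P(balanced) ≈ 0.3876, P(conservative) ≈ 0.3402
After 'fold-or-call': normaliser = 0.2·0.2722 + 0.5·0.3876 + 0.6·0.3402; P(aggressive) ≈ 0.1203, P(balanced) ≈ 0.4284, P(conservative) ≈ 0.4512

0.428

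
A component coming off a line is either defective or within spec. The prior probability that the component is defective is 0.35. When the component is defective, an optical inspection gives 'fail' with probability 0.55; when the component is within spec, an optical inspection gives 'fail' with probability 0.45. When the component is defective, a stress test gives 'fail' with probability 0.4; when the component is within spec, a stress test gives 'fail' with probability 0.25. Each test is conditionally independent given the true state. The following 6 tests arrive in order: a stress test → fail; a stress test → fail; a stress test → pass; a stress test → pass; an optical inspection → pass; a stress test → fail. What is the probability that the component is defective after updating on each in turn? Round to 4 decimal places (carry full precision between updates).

0.5359

Each posterior becomes the prior for the next update.
After a stress test='fail': P(defective) = 0.4·0.3500 / (0.4·0.3500 + 0.25·0.6500) ≈ 0.4628
After a stress test='fail': P(defective) = 0.4·0.4628 / (0.4·0.4628 + 0.25·0.5372) ≈ 0.5796
After a stress test='pass': P(defective) = 0.6·0.5796 / (0.6·0.5796 + 0.75·0.4204) ≈ 0.5244
After a stress test='pass': P(defective) = 0.6·0.5244 / (0.6·0.5244 + 0.75·0.4756) ≈ 0.4687
After an optical inspection='pass': P(defective) = 0.45·0.4687 / (0.45·0.4687 + 0.55·0.5313) ≈ 0.4192
After a stress test='fail': P(defective) = 0.4·0.4192 / (0.4·0.4192 + 0.25·0.5808) ≈ 0.5359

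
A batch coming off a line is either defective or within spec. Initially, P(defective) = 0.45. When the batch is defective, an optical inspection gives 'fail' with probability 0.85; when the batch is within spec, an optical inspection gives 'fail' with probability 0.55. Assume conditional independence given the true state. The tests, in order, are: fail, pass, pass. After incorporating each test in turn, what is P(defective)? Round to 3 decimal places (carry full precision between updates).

0.123

After 'fail': P(defective) = 0.85·0.4500 / (0.85·0.4500 + 0.55·0.5500) ≈ 0.5584
After 'pass': P(defective) = 0.15·0.5584 / (0.15·0.5584 + 0.45·0.4416) ≈ 0.2965
After 'pass': P(defective) = 0.15·0.2965 / (0.15·0.2965 + 0.45·0.7035) ≈ 0.1232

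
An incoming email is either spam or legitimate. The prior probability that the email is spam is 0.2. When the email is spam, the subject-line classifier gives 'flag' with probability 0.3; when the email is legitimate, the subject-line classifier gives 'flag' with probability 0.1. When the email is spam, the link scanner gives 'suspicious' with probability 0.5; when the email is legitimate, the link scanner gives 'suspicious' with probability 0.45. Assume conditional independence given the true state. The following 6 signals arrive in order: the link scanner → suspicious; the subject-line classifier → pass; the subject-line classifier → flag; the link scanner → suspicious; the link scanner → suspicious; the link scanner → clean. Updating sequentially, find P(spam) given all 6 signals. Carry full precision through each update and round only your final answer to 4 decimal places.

0.4211

After the link scanner='suspicious': P(spam) = 0.5·0.2000 / (0.5·0.2000 + 0.45·0.8000) ≈ 0.2174
After the subject-line classifier='pass': P(spam) = 0.7·0.2174 / (0.7·0.2174 + 0.9·0.7826) ≈ 0.1777
After the subject-line classifier='flag': P(spam) = 0.3·0.1777 / (0.3·0.1777 + 0.1·0.8223) ≈ 0.3933
After the link scanner='suspicious': P(spam) = 0.5·0.3933 / (0.5·0.3933 + 0.45·0.6067) ≈ 0.4187
After the link scanner='suspicious': P(spam) = 0.5·0.4187 / (0.5·0.4187 + 0.45·0.5813) ≈ 0.4445
After the link scanner='clean': P(spam) = 0.5·0.4445 / (0.5·0.4445 + 0.55·0.5555) ≈ 0.4211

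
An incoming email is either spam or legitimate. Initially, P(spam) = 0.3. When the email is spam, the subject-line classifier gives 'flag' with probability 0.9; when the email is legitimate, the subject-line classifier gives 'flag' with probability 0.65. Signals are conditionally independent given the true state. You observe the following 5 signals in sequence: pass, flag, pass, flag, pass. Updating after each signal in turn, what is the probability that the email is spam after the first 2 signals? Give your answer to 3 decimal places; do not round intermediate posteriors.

Apply Bayes' rule sequentially, carrying P(spam) forward.
After 'pass': P(spam) = 0.1·0.3000 / (0.1·0.3000 + 0.35·0.7000) ≈ 0.1091
After 'flag': P(spam) = 0.9·0.1091 / (0.9·0.1091 + 0.65·0.8909) ≈ 0.1450

0.145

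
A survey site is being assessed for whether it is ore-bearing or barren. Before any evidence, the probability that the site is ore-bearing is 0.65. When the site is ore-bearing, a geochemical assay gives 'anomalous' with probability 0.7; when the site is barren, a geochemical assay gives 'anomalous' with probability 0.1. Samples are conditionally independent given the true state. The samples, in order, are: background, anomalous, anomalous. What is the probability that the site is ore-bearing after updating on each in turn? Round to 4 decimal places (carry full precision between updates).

After 'background': P(ore) = 0.3·0.6500 / (0.3·0.6500 + 0.9·0.3500) ≈ 0.3824
After 'anomalous': P(ore) = 0.7·0.3824 / (0.7·0.3824 + 0.1·0.6176) ≈ 0.8125
After 'anomalous': P(ore) = 0.7·0.8125 / (0.7·0.8125 + 0.1·0.1875) ≈ 0.9681

0.9681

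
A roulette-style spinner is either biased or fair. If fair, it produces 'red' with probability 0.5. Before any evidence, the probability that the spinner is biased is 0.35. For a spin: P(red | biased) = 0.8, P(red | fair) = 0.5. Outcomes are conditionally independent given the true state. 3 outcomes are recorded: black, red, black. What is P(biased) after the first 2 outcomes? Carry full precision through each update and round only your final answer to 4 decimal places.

0.2563

After 'black': P(biased) = 0.2·0.3500 / (0.2·0.3500 + 0.5·0.6500) ≈ 0.1772
After 'red': P(biased) = 0.8·0.1772 / (0.8·0.1772 + 0.5·0.8228) ≈ 0.2563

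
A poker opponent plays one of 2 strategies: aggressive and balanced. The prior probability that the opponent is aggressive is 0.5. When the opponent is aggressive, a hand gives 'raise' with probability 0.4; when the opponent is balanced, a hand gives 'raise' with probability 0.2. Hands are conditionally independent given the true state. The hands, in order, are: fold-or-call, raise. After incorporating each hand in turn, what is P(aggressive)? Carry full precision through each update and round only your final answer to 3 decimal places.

0.600

Apply Bayes' rule sequentially, carrying P(aggressive) forward.
After 'fold-or-call': P(aggressive) = 0.6·0.5000 / (0.6·0.5000 + 0.8·0.5000) ≈ 0.4286
After 'raise': P(aggressive) = 0.4·0.4286 / (0.4·0.4286 + 0.2·0.5714) ≈ 0.6000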